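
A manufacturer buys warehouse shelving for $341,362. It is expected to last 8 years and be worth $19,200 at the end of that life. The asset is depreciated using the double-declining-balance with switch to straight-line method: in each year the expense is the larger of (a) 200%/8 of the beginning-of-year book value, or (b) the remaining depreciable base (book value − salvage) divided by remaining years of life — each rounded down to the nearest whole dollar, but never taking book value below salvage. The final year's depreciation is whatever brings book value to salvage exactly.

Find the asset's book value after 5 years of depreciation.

$81,008

Depreciable base = $341,362 − $19,200 = $322,162.
Year 1: DB = ⌊$341,362 × 200%/8⌋ = $85,340; SL = ⌊$322,162/8⌋ = $40,270 → take DB $85,340. Book value $256,022.
Year 2: DB = ⌊$256,022 × 200%/8⌋ = $64,005; SL = ⌊$236,822/7⌋ = $33,831 → take DB $64,005. Book value $192,017.
Year 3: DB = ⌊$192,017 × 200%/8⌋ = $48,004; SL = ⌊$172,817/6⌋ = $28,802 → take DB $48,004. Book value $144,013.
Year 4: DB = ⌊$144,013 × 200%/8⌋ = $36,003; SL = ⌊$124,813/5⌋ = $24,962 → take DB $36,003. Book value $108,010.
Year 5: DB = ⌊$108,010 × 200%/8⌋ = $27,002; SL = ⌊$88,810/4⌋ = $22,202 → take DB $27,002. Book value $81,008.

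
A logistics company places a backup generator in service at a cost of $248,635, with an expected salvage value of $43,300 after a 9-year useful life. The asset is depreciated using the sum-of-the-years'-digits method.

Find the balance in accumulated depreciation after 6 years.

Depreciable base = $248,635 − $43,300 = $205,335.
Sum of the years' digits = 9+8+7+6+5+4+3+2+1 = 45.
Year 1: $205,335 × 9/45 = $41,067. Book value $207,568.
Year 2: $205,335 × 8/45 = $36,504. Book value $171,064.
Year 3: $205,335 × 7/45 = $31,941. Book value $139,123.
Year 4: $205,335 × 6/45 = $27,378. Book value $111,745.
Year 5: $205,335 × 5/45 = $22,815. Book value $88,930.
Year 6: $205,335 × 4/45 = $18,252. Book value $70,678.
Accumulated through year 6 = $248,635 − $70,678 = $177,957.

$177,957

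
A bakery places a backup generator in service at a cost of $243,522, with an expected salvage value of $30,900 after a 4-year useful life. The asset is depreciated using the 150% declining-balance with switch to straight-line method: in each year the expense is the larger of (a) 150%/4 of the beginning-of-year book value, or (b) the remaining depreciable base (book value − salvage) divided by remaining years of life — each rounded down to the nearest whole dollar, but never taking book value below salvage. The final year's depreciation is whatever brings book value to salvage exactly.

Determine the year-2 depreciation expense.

$57,075

Depreciable base = $243,522 − $30,900 = $212,622.
Year 1: DB = ⌊$243,522 × 150%/4⌋ = $91,320; SL = ⌊$212,622/4⌋ = $53,155 → take DB $91,320. Book value $152,202.
Year 2: DB = ⌊$152,202 × 150%/4⌋ = $57,075; SL = ⌊$121,302/3⌋ = $40,434 → take DB $57,075. Book value $95,127.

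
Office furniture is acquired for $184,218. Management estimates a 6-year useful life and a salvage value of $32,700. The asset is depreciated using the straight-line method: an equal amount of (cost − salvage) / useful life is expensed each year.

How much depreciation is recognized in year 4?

Depreciable base = $184,218 − $32,700 = $151,518.
Annual expense = $151,518 / 6 = $25,253.

$25,253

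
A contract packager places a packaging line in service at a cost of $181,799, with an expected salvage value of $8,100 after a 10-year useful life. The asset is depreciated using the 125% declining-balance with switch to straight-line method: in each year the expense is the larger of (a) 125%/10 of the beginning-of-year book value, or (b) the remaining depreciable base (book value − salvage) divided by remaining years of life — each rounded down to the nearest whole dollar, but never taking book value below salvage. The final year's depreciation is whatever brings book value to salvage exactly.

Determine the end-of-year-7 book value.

Depreciable base = $181,799 − $8,100 = $173,699.
Year 1: DB = ⌊$181,799 × 125%/10⌋ = $22,724; SL = ⌊$173,699/10⌋ = $17,369 → take DB $22,724. Book value $159,075.
Year 2: DB = ⌊$159,075 × 125%/10⌋ = $19,884; SL = ⌊$150,975/9⌋ = $16,775 → take DB $19,884. Book value $139,191.
Year 3: DB = ⌊$139,191 × 125%/10⌋ = $17,398; SL = ⌊$131,091/8⌋ = $16,386 → take DB $17,398. Book value $121,793.
Year 4: DB = ⌊$121,793 × 125%/10⌋ = $15,224; SL = ⌊$113,693/7⌋ = $16,241 → take SL $16,241. Book value $105,552.
Year 5: DB = ⌊$105,552 × 125%/10⌋ = $13,194; SL = ⌊$97,452/6⌋ = $16,242 → take SL $16,242. Book value $89,310.
Year 6: DB = ⌊$89,310 × 125%/10⌋ = $11,163; SL = ⌊$81,210/5⌋ = $16,242 → take SL $16,242. Book value $73,068.
Year 7: DB = ⌊$73,068 × 125%/10⌋ = $9,133; SL = ⌊$64,968/4⌋ = $16,242 → take SL $16,242. Book value $56,826.

$56,826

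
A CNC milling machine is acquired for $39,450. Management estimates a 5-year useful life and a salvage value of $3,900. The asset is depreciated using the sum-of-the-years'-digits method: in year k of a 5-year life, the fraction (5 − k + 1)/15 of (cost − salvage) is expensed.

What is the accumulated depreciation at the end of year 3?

$28,440

Depreciable base = $39,450 − $3,900 = $35,550.
Sum of the years' digits = 5+4+3+2+1 = 15.
Year 1: $35,550 × 5/15 = $11,850. Book value $27,600.
Year 2: $35,550 × 4/15 = $9,480. Book value $18,120.
Year 3: $35,550 × 3/15 = $7,110. Book value $11,010.
Accumulated through year 3 = $39,450 − $11,010 = $28,440.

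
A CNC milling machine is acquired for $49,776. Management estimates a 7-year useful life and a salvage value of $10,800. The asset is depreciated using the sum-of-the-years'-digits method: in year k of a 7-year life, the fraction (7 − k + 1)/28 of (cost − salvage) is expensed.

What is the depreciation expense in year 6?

$2,784

Depreciable base = $49,776 − $10,800 = $38,976.
Sum of the years' digits = 7+6+5+4+3+2+1 = 28.
Year 1: $38,976 × 7/28 = $9,744. Book value $40,032.
Year 2: $38,976 × 6/28 = $8,352. Book value $31,680.
Year 3: $38,976 × 5/28 = $6,960. Book value $24,720.
Year 4: $38,976 × 4/28 = $5,568. Book value $19,152.
Year 5: $38,976 × 3/28 = $4,176. Book value $14,976.
Year 6: $38,976 × 2/28 = $2,784. Book value $12,192.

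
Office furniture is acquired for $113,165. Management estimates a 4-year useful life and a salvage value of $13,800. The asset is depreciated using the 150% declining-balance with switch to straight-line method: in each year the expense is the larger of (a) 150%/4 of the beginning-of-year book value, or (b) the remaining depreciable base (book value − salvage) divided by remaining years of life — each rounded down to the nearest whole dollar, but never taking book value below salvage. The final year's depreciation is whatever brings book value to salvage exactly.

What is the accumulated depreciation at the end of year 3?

Depreciable base = $113,165 − $13,800 = $99,365.
Year 1: DB = ⌊$113,165 × 150%/4⌋ = $42,436; SL = ⌊$99,365/4⌋ = $24,841 → take DB $42,436. Book value $70,729.
Year 2: DB = ⌊$70,729 × 150%/4⌋ = $26,523; SL = ⌊$56,929/3⌋ = $18,976 → take DB $26,523. Book value $44,206.
Year 3: DB = ⌊$44,206 × 150%/4⌋ = $16,577; SL = ⌊$30,406/2⌋ = $15,203 → take DB $16,577. Book value $27,629.
Accumulated through year 3 = $113,165 − $27,629 = $85,536.

$85,536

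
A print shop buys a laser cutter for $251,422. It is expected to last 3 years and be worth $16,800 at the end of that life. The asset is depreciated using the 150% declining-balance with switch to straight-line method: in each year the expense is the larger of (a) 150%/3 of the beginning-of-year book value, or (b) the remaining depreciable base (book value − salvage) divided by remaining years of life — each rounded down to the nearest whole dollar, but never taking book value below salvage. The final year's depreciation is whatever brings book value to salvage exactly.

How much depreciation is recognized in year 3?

Depreciable base = $251,422 − $16,800 = $234,622.
Year 1: DB = ⌊$251,422 × 150%/3⌋ = $125,711; SL = ⌊$234,622/3⌋ = $78,207 → take DB $125,711. Book value $125,711.
Year 2: DB = ⌊$125,711 × 150%/3⌋ = $62,855; SL = ⌊$108,911/2⌋ = $54,455 → take DB $62,855. Book value $62,856.
Year 3 (final): $62,856 − $16,800 = $46,056. Book value $16,800.

$46,056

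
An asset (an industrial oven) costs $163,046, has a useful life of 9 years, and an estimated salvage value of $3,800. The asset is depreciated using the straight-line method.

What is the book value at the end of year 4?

Depreciable base = $163,046 − $3,800 = $159,246.
Annual expense = $159,246 / 9 = $17,694.
End of year 1: book value $145,352.
End of year 2: book value $127,658.
End of year 3: book value $109,964.
End of year 4: book value $92,270.

$92,270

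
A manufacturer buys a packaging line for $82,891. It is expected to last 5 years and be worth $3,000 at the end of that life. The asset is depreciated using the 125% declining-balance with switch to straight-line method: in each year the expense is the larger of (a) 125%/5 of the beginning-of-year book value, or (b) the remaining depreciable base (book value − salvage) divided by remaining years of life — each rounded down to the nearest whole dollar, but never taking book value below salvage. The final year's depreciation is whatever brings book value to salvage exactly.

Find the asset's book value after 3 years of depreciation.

$32,085

Depreciable base = $82,891 − $3,000 = $79,891.
Year 1: DB = ⌊$82,891 × 125%/5⌋ = $20,722; SL = ⌊$79,891/5⌋ = $15,978 → take DB $20,722. Book value $62,169.
Year 2: DB = ⌊$62,169 × 125%/5⌋ = $15,542; SL = ⌊$59,169/4⌋ = $14,792 → take DB $15,542. Book value $46,627.
Year 3: DB = ⌊$46,627 × 125%/5⌋ = $11,656; SL = ⌊$43,627/3⌋ = $14,542 → take SL $14,542. Book value $32,085.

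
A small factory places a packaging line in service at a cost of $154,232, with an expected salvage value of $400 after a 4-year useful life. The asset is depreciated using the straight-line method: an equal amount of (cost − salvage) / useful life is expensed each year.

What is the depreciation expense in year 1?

Depreciable base = $154,232 − $400 = $153,832.
Annual expense = $153,832 / 4 = $38,458.

$38,458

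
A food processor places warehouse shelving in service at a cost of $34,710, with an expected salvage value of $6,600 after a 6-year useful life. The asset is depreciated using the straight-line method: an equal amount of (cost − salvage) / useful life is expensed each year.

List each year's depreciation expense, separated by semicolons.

Depreciable base = $34,710 − $6,600 = $28,110.
Annual expense = $28,110 / 6 = $4,685.
End of year 1: book value $30,025.
End of year 2: book value $25,340.
End of year 3: book value $20,655.
End of year 4: book value $15,970.
End of year 5: book value $11,285.
End of year 6: book value $6,600.

$4,685; $4,685; $4,685; $4,685; $4,685; $4,685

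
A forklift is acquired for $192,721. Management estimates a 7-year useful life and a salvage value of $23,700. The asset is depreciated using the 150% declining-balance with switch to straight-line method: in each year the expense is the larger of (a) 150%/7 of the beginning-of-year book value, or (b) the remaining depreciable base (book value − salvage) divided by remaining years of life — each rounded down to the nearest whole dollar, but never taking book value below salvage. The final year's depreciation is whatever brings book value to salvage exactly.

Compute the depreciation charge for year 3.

Depreciable base = $192,721 − $23,700 = $169,021.
Year 1: DB = ⌊$192,721 × 150%/7⌋ = $41,297; SL = ⌊$169,021/7⌋ = $24,145 → take DB $41,297. Book value $151,424.
Year 2: DB = ⌊$151,424 × 150%/7⌋ = $32,448; SL = ⌊$127,724/6⌋ = $21,287 → take DB $32,448. Book value $118,976.
Year 3: DB = ⌊$118,976 × 150%/7⌋ = $25,494; SL = ⌊$95,276/5⌋ = $19,055 → take DB $25,494. Book value $93,482.

$25,494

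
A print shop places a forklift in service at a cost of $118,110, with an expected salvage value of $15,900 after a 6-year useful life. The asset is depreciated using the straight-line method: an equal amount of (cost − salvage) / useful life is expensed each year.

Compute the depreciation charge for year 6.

$17,035

Depreciable base = $118,110 − $15,900 = $102,210.
Annual expense = $102,210 / 6 = $17,035.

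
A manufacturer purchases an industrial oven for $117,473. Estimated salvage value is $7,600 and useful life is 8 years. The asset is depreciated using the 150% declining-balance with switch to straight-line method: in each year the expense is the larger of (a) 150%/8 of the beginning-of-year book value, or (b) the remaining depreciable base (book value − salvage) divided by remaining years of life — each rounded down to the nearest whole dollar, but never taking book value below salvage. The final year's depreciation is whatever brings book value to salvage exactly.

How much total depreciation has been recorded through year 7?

$98,973

Depreciable base = $117,473 − $7,600 = $109,873.
Year 1: DB = ⌊$117,473 × 150%/8⌋ = $22,026; SL = ⌊$109,873/8⌋ = $13,734 → take DB $22,026. Book value $95,447.
Year 2: DB = ⌊$95,447 × 150%/8⌋ = $17,896; SL = ⌊$87,847/7⌋ = $12,549 → take DB $17,896. Book value $77,551.
Year 3: DB = ⌊$77,551 × 150%/8⌋ = $14,540; SL = ⌊$69,951/6⌋ = $11,658 → take DB $14,540. Book value $63,011.
Year 4: DB = ⌊$63,011 × 150%/8⌋ = $11,814; SL = ⌊$55,411/5⌋ = $11,082 → take DB $11,814. Book value $51,197.
Year 5: DB = ⌊$51,197 × 150%/8⌋ = $9,599; SL = ⌊$43,597/4⌋ = $10,899 → take SL $10,899. Book value $40,298.
Year 6: DB = ⌊$40,298 × 150%/8⌋ = $7,555; SL = ⌊$32,698/3⌋ = $10,899 → take SL $10,899. Book value $29,399.
Year 7: DB = ⌊$29,399 × 150%/8⌋ = $5,512; SL = ⌊$21,799/2⌋ = $10,899 → take SL $10,899. Book value $18,500.
Accumulated through year 7 = $117,473 − $18,500 = $98,973.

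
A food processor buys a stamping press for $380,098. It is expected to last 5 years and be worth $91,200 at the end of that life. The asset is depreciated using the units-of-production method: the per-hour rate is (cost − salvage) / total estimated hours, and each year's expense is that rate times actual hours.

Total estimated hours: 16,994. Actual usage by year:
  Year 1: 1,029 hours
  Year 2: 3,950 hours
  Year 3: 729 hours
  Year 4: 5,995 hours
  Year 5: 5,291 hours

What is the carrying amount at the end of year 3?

$283,062

Depreciable base = $380,098 − $91,200 = $288,898.
Rate = $288,898 / 16,994 hours = $17 per hour.
Year 1: 1,029 × $17 = $17,493. Book value $362,605.
Year 2: 3,950 × $17 = $67,150. Book value $295,455.
Year 3: 729 × $17 = $12,393. Book value $283,062.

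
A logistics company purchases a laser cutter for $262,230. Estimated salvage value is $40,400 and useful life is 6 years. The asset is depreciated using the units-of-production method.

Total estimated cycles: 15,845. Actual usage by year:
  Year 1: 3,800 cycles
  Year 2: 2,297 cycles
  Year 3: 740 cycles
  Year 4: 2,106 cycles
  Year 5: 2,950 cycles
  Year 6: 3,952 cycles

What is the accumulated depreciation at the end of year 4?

$125,202

Depreciable base = $262,230 − $40,400 = $221,830.
Rate = $221,830 / 15,845 cycles = $14 per cycle.
Year 1: 3,800 × $14 = $53,200. Book value $209,030.
Year 2: 2,297 × $14 = $32,158. Book value $176,872.
Year 3: 740 × $14 = $10,360. Book value $166,512.
Year 4: 2,106 × $14 = $29,484. Book value $137,028.
Accumulated through year 4 = $262,230 − $137,028 = $125,202.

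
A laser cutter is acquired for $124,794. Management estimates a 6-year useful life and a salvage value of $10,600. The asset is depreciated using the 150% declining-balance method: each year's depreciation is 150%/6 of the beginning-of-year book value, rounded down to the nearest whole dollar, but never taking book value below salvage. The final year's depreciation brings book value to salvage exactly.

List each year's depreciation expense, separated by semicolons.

Depreciable base = $124,794 − $10,600 = $114,194.
Year 1: ⌊$124,794 × 150%/6⌋ = $31,198. Book value $93,596.
Year 2: ⌊$93,596 × 150%/6⌋ = $23,399. Book value $70,197.
Year 3: ⌊$70,197 × 150%/6⌋ = $17,549. Book value $52,648.
Year 4: ⌊$52,648 × 150%/6⌋ = $13,162. Book value $39,486.
Year 5: ⌊$39,486 × 150%/6⌋ = $9,871. Book value $29,615.
Year 6 (final): $29,615 − $10,600 = $19,015. Book value $10,600.

$31,198; $23,399; $17,549; $13,162; $9,871; $19,015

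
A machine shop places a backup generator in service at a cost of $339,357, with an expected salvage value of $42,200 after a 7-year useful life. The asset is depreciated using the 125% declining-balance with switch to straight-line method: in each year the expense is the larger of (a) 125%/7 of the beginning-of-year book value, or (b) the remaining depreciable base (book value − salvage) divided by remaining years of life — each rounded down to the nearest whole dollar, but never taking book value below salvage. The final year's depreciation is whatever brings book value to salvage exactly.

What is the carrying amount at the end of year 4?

Depreciable base = $339,357 − $42,200 = $297,157.
Year 1: DB = ⌊$339,357 × 125%/7⌋ = $60,599; SL = ⌊$297,157/7⌋ = $42,451 → take DB $60,599. Book value $278,758.
Year 2: DB = ⌊$278,758 × 125%/7⌋ = $49,778; SL = ⌊$236,558/6⌋ = $39,426 → take DB $49,778. Book value $228,980.
Year 3: DB = ⌊$228,980 × 125%/7⌋ = $40,889; SL = ⌊$186,780/5⌋ = $37,356 → take DB $40,889. Book value $188,091.
Year 4: DB = ⌊$188,091 × 125%/7⌋ = $33,587; SL = ⌊$145,891/4⌋ = $36,472 → take SL $36,472. Book value $151,619.

$151,619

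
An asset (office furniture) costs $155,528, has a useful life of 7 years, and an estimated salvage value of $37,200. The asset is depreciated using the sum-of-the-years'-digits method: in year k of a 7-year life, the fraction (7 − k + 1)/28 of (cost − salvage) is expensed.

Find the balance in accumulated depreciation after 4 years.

Depreciable base = $155,528 − $37,200 = $118,328.
Sum of the years' digits = 7+6+5+4+3+2+1 = 28.
Year 1: $118,328 × 7/28 = $29,582. Book value $125,946.
Year 2: $118,328 × 6/28 = $25,356. Book value $100,590.
Year 3: $118,328 × 5/28 = $21,130. Book value $79,460.
Year 4: $118,328 × 4/28 = $16,904. Book value $62,556.
Accumulated through year 4 = $155,528 − $62,556 = $92,972.

$92,972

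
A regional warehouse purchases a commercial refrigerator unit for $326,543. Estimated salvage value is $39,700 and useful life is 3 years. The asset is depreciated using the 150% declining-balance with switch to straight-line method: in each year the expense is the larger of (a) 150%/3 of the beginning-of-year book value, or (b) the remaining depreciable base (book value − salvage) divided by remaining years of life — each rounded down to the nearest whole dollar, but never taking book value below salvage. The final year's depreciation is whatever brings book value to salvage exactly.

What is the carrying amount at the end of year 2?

Depreciable base = $326,543 − $39,700 = $286,843.
Year 1: DB = ⌊$326,543 × 150%/3⌋ = $163,271; SL = ⌊$286,843/3⌋ = $95,614 → take DB $163,271. Book value $163,272.
Year 2: DB = ⌊$163,272 × 150%/3⌋ = $81,636; SL = ⌊$123,572/2⌋ = $61,786 → take DB $81,636. Book value $81,636.

$81,636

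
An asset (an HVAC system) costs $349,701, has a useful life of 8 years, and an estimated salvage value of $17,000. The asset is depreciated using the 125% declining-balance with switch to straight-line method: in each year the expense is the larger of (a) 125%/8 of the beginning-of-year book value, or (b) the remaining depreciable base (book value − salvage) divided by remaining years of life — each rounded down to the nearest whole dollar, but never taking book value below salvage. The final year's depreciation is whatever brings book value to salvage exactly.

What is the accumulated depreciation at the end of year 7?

Depreciable base = $349,701 − $17,000 = $332,701.
Year 1: DB = ⌊$349,701 × 125%/8⌋ = $54,640; SL = ⌊$332,701/8⌋ = $41,587 → take DB $54,640. Book value $295,061.
Year 2: DB = ⌊$295,061 × 125%/8⌋ = $46,103; SL = ⌊$278,061/7⌋ = $39,723 → take DB $46,103. Book value $248,958.
Year 3: DB = ⌊$248,958 × 125%/8⌋ = $38,899; SL = ⌊$231,958/6⌋ = $38,659 → take DB $38,899. Book value $210,059.
Year 4: DB = ⌊$210,059 × 125%/8⌋ = $32,821; SL = ⌊$193,059/5⌋ = $38,611 → take SL $38,611. Book value $171,448.
Year 5: DB = ⌊$171,448 × 125%/8⌋ = $26,788; SL = ⌊$154,448/4⌋ = $38,612 → take SL $38,612. Book value $132,836.
Year 6: DB = ⌊$132,836 × 125%/8⌋ = $20,755; SL = ⌊$115,836/3⌋ = $38,612 → take SL $38,612. Book value $94,224.
Year 7: DB = ⌊$94,224 × 125%/8⌋ = $14,722; SL = ⌊$77,224/2⌋ = $38,612 → take SL $38,612. Book value $55,612.
Accumulated through year 7 = $349,701 − $55,612 = $294,089.

$294,089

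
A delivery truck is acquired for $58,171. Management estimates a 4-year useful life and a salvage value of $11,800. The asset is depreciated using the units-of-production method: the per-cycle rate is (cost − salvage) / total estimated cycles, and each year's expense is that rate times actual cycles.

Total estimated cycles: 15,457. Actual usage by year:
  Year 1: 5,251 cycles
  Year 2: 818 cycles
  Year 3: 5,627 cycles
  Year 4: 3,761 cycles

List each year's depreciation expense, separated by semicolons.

$15,753; $2,454; $16,881; $11,283

Depreciable base = $58,171 − $11,800 = $46,371.
Rate = $46,371 / 15,457 cycles = $3 per cycle.
Year 1: 5,251 × $3 = $15,753. Book value $42,418.
Year 2: 818 × $3 = $2,454. Book value $39,964.
Year 3: 5,627 × $3 = $16,881. Book value $23,083.
Year 4: 3,761 × $3 = $11,283. Book value $11,800.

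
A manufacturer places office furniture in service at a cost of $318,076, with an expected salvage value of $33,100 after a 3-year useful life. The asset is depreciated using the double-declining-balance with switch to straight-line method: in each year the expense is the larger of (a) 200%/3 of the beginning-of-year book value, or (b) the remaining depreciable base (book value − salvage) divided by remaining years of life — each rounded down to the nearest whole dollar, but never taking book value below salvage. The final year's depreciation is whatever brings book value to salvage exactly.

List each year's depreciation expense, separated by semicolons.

$212,050; $70,684; $2,242

Depreciable base = $318,076 − $33,100 = $284,976.
Year 1: DB = ⌊$318,076 × 200%/3⌋ = $212,050; SL = ⌊$284,976/3⌋ = $94,992 → take DB $212,050. Book value $106,026.
Year 2: DB = ⌊$106,026 × 200%/3⌋ = $70,684; SL = ⌊$72,926/2⌋ = $36,463 → take DB $70,684. Book value $35,342.
Year 3 (final): $35,342 − $33,100 = $2,242. Book value $33,100.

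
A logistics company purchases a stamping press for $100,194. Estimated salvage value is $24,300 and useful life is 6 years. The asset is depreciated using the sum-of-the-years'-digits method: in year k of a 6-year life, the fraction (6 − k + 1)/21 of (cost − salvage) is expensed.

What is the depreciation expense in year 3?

$14,456

Depreciable base = $100,194 − $24,300 = $75,894.
Sum of the years' digits = 6+5+4+3+2+1 = 21.
Year 1: $75,894 × 6/21 = $21,684. Book value $78,510.
Year 2: $75,894 × 5/21 = $18,070. Book value $60,440.
Year 3: $75,894 × 4/21 = $14,456. Book value $45,984.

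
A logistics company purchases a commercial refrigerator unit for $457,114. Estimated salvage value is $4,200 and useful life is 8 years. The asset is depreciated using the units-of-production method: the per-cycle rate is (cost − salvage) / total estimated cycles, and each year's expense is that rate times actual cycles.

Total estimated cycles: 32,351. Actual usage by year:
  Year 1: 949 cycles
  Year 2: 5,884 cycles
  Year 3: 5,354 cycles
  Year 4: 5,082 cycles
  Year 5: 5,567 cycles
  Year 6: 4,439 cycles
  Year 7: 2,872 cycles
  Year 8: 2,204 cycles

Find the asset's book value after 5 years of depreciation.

Depreciable base = $457,114 − $4,200 = $452,914.
Rate = $452,914 / 32,351 cycles = $14 per cycle.
Year 1: 949 × $14 = $13,286. Book value $443,828.
Year 2: 5,884 × $14 = $82,376. Book value $361,452.
Year 3: 5,354 × $14 = $74,956. Book value $286,496.
Year 4: 5,082 × $14 = $71,148. Book value $215,348.
Year 5: 5,567 × $14 = $77,938. Book value $137,410.

$137,410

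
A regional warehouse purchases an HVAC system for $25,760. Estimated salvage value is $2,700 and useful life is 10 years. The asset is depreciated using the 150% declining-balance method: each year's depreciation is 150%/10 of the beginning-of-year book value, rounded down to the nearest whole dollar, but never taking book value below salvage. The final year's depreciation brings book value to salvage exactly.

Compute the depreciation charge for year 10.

Depreciable base = $25,760 − $2,700 = $23,060.
Year 1: ⌊$25,760 × 150%/10⌋ = $3,864. Book value $21,896.
Year 2: ⌊$21,896 × 150%/10⌋ = $3,284. Book value $18,612.
Year 3: ⌊$18,612 × 150%/10⌋ = $2,791. Book value $15,821.
Year 4: ⌊$15,821 × 150%/10⌋ = $2,373. Book value $13,448.
Year 5: ⌊$13,448 × 150%/10⌋ = $2,017. Book value $11,431.
Year 6: ⌊$11,431 × 150%/10⌋ = $1,714. Book value $9,717.
Year 7: ⌊$9,717 × 150%/10⌋ = $1,457. Book value $8,260.
Year 8: ⌊$8,260 × 150%/10⌋ = $1,239. Book value $7,021.
Year 9: ⌊$7,021 × 150%/10⌋ = $1,053. Book value $5,968.
Year 10 (final): $5,968 − $2,700 = $3,268. Book value $2,700.

$3,268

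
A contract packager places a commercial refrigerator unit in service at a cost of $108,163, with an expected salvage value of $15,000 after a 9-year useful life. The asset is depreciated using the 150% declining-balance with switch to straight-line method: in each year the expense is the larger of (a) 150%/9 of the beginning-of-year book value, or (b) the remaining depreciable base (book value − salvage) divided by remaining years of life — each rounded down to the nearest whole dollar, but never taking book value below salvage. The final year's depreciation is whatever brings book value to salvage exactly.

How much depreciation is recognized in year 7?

Depreciable base = $108,163 − $15,000 = $93,163.
Year 1: DB = ⌊$108,163 × 150%/9⌋ = $18,027; SL = ⌊$93,163/9⌋ = $10,351 → take DB $18,027. Book value $90,136.
Year 2: DB = ⌊$90,136 × 150%/9⌋ = $15,022; SL = ⌊$75,136/8⌋ = $9,392 → take DB $15,022. Book value $75,114.
Year 3: DB = ⌊$75,114 × 150%/9⌋ = $12,519; SL = ⌊$60,114/7⌋ = $8,587 → take DB $12,519. Book value $62,595.
Year 4: DB = ⌊$62,595 × 150%/9⌋ = $10,432; SL = ⌊$47,595/6⌋ = $7,932 → take DB $10,432. Book value $52,163.
Year 5: DB = ⌊$52,163 × 150%/9⌋ = $8,693; SL = ⌊$37,163/5⌋ = $7,432 → take DB $8,693. Book value $43,470.
Year 6: DB = ⌊$43,470 × 150%/9⌋ = $7,245; SL = ⌊$28,470/4⌋ = $7,117 → take DB $7,245. Book value $36,225.
Year 7: DB = ⌊$36,225 × 150%/9⌋ = $6,037; SL = ⌊$21,225/3⌋ = $7,075 → take SL $7,075. Book value $29,150.

$7,075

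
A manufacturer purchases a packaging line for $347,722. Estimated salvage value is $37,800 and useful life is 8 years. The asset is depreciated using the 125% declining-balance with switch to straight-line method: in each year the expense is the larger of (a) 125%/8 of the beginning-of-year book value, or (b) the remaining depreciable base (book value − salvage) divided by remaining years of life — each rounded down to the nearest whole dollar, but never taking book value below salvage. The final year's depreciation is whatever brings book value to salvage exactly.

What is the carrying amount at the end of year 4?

$174,656

Depreciable base = $347,722 − $37,800 = $309,922.
Year 1: DB = ⌊$347,722 × 125%/8⌋ = $54,331; SL = ⌊$309,922/8⌋ = $38,740 → take DB $54,331. Book value $293,391.
Year 2: DB = ⌊$293,391 × 125%/8⌋ = $45,842; SL = ⌊$255,591/7⌋ = $36,513 → take DB $45,842. Book value $247,549.
Year 3: DB = ⌊$247,549 × 125%/8⌋ = $38,679; SL = ⌊$209,749/6⌋ = $34,958 → take DB $38,679. Book value $208,870.
Year 4: DB = ⌊$208,870 × 125%/8⌋ = $32,635; SL = ⌊$171,070/5⌋ = $34,214 → take SL $34,214. Book value $174,656.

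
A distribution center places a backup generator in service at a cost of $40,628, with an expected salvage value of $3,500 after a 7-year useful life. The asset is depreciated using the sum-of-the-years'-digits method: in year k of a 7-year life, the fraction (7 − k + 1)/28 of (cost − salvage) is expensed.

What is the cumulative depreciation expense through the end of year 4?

Depreciable base = $40,628 − $3,500 = $37,128.
Sum of the years' digits = 7+6+5+4+3+2+1 = 28.
Year 1: $37,128 × 7/28 = $9,282. Book value $31,346.
Year 2: $37,128 × 6/28 = $7,956. Book value $23,390.
Year 3: $37,128 × 5/28 = $6,630. Book value $16,760.
Year 4: $37,128 × 4/28 = $5,304. Book value $11,456.
Accumulated through year 4 = $40,628 − $11,456 = $29,172.

$29,172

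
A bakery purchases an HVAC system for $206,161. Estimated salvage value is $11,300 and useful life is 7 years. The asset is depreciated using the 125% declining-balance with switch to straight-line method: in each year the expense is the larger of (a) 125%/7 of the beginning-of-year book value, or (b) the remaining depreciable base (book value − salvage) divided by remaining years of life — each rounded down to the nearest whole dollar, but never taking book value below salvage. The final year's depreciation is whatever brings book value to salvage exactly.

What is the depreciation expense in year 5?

$25,561

Depreciable base = $206,161 − $11,300 = $194,861.
Year 1: DB = ⌊$206,161 × 125%/7⌋ = $36,814; SL = ⌊$194,861/7⌋ = $27,837 → take DB $36,814. Book value $169,347.
Year 2: DB = ⌊$169,347 × 125%/7⌋ = $30,240; SL = ⌊$158,047/6⌋ = $26,341 → take DB $30,240. Book value $139,107.
Year 3: DB = ⌊$139,107 × 125%/7⌋ = $24,840; SL = ⌊$127,807/5⌋ = $25,561 → take SL $25,561. Book value $113,546.
Year 4: DB = ⌊$113,546 × 125%/7⌋ = $20,276; SL = ⌊$102,246/4⌋ = $25,561 → take SL $25,561. Book value $87,985.
Year 5: DB = ⌊$87,985 × 125%/7⌋ = $15,711; SL = ⌊$76,685/3⌋ = $25,561 → take SL $25,561. Book value $62,424.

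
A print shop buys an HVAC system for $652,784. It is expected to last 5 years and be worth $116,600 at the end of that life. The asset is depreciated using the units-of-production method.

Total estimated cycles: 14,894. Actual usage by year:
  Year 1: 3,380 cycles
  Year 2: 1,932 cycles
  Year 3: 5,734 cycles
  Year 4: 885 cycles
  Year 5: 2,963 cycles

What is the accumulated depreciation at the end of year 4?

$429,516

Depreciable base = $652,784 − $116,600 = $536,184.
Rate = $536,184 / 14,894 cycles = $36 per cycle.
Year 1: 3,380 × $36 = $121,680. Book value $531,104.
Year 2: 1,932 × $36 = $69,552. Book value $461,552.
Year 3: 5,734 × $36 = $206,424. Book value $255,128.
Year 4: 885 × $36 = $31,860. Book value $223,268.
Accumulated through year 4 = $652,784 − $223,268 = $429,516.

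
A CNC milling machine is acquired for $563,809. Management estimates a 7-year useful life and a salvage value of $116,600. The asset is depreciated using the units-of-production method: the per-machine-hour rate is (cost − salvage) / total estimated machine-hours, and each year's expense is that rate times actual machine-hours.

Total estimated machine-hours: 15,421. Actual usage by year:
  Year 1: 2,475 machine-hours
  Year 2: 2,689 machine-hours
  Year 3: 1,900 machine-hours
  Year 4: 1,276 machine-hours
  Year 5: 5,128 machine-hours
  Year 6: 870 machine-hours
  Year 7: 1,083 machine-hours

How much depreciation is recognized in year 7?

Depreciable base = $563,809 − $116,600 = $447,209.
Rate = $447,209 / 15,421 machine-hours = $29 per machine-hour.
Year 1: 2,475 × $29 = $71,775. Book value $492,034.
Year 2: 2,689 × $29 = $77,981. Book value $414,053.
Year 3: 1,900 × $29 = $55,100. Book value $358,953.
Year 4: 1,276 × $29 = $37,004. Book value $321,949.
Year 5: 5,128 × $29 = $148,712. Book value $173,237.
Year 6: 870 × $29 = $25,230. Book value $148,007.
Year 7: 1,083 × $29 = $31,407. Book value $116,600.

$31,407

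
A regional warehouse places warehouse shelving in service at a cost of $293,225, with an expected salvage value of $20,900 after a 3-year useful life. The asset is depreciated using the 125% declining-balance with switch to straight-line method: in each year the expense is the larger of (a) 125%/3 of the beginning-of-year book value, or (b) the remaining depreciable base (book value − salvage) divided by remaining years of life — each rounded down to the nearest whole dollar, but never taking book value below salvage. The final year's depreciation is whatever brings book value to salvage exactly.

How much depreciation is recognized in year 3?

Depreciable base = $293,225 − $20,900 = $272,325.
Year 1: DB = ⌊$293,225 × 125%/3⌋ = $122,177; SL = ⌊$272,325/3⌋ = $90,775 → take DB $122,177. Book value $171,048.
Year 2: DB = ⌊$171,048 × 125%/3⌋ = $71,270; SL = ⌊$150,148/2⌋ = $75,074 → take SL $75,074. Book value $95,974.
Year 3 (final): $95,974 − $20,900 = $75,074. Book value $20,900.

$75,074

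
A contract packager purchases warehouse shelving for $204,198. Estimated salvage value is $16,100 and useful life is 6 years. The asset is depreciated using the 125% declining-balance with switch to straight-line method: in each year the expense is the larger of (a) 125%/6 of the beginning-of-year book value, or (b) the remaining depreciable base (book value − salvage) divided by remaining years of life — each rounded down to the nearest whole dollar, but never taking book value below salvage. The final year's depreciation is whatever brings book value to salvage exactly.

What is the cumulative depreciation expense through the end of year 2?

$76,219

Depreciable base = $204,198 − $16,100 = $188,098.
Year 1: DB = ⌊$204,198 × 125%/6⌋ = $42,541; SL = ⌊$188,098/6⌋ = $31,349 → take DB $42,541. Book value $161,657.
Year 2: DB = ⌊$161,657 × 125%/6⌋ = $33,678; SL = ⌊$145,557/5⌋ = $29,111 → take DB $33,678. Book value $127,979.
Accumulated through year 2 = $204,198 − $127,979 = $76,219.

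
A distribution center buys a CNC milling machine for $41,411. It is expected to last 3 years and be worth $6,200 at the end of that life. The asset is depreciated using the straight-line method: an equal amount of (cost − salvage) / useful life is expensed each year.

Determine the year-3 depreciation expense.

$11,737

Depreciable base = $41,411 − $6,200 = $35,211.
Annual expense = $35,211 / 3 = $11,737.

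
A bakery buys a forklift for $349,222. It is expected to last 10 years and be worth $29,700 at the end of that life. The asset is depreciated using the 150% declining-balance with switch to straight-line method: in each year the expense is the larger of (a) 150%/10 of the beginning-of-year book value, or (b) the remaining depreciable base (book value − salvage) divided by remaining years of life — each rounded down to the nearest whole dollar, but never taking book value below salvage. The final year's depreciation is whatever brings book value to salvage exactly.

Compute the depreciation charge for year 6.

$25,050

Depreciable base = $349,222 − $29,700 = $319,522.
Year 1: DB = ⌊$349,222 × 150%/10⌋ = $52,383; SL = ⌊$319,522/10⌋ = $31,952 → take DB $52,383. Book value $296,839.
Year 2: DB = ⌊$296,839 × 150%/10⌋ = $44,525; SL = ⌊$267,139/9⌋ = $29,682 → take DB $44,525. Book value $252,314.
Year 3: DB = ⌊$252,314 × 150%/10⌋ = $37,847; SL = ⌊$222,614/8⌋ = $27,826 → take DB $37,847. Book value $214,467.
Year 4: DB = ⌊$214,467 × 150%/10⌋ = $32,170; SL = ⌊$184,767/7⌋ = $26,395 → take DB $32,170. Book value $182,297.
Year 5: DB = ⌊$182,297 × 150%/10⌋ = $27,344; SL = ⌊$152,597/6⌋ = $25,432 → take DB $27,344. Book value $154,953.
Year 6: DB = ⌊$154,953 × 150%/10⌋ = $23,242; SL = ⌊$125,253/5⌋ = $25,050 → take SL $25,050. Book value $129,903.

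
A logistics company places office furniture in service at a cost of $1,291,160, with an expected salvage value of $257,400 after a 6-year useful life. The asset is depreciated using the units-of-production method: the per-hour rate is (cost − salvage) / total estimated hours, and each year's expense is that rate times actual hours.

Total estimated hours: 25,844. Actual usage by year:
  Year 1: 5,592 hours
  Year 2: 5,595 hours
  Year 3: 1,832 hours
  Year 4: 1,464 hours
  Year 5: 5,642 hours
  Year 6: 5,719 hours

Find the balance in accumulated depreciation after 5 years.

Depreciable base = $1,291,160 − $257,400 = $1,033,760.
Rate = $1,033,760 / 25,844 hours = $40 per hour.
Year 1: 5,592 × $40 = $223,680. Book value $1,067,480.
Year 2: 5,595 × $40 = $223,800. Book value $843,680.
Year 3: 1,832 × $40 = $73,280. Book value $770,400.
Year 4: 1,464 × $40 = $58,560. Book value $711,840.
Year 5: 5,642 × $40 = $225,680. Book value $486,160.
Accumulated through year 5 = $1,291,160 − $486,160 = $805,000.

$805,000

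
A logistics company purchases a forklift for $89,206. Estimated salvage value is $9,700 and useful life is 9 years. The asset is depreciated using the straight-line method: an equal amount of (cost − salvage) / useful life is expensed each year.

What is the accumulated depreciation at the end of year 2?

$17,668

Depreciable base = $89,206 − $9,700 = $79,506.
Annual expense = $79,506 / 9 = $8,834.
End of year 1: book value $80,372.
End of year 2: book value $71,538.
Accumulated through year 2 = $89,206 − $71,538 = $17,668.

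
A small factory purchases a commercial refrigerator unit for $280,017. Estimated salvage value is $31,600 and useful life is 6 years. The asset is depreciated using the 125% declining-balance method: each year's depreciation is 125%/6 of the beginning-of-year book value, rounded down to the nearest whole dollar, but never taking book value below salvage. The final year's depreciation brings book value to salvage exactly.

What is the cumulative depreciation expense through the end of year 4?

Depreciable base = $280,017 − $31,600 = $248,417.
Year 1: ⌊$280,017 × 125%/6⌋ = $58,336. Book value $221,681.
Year 2: ⌊$221,681 × 125%/6⌋ = $46,183. Book value $175,498.
Year 3: ⌊$175,498 × 125%/6⌋ = $36,562. Book value $138,936.
Year 4: ⌊$138,936 × 125%/6⌋ = $28,945. Book value $109,991.
Accumulated through year 4 = $280,017 − $109,991 = $170,026.

$170,026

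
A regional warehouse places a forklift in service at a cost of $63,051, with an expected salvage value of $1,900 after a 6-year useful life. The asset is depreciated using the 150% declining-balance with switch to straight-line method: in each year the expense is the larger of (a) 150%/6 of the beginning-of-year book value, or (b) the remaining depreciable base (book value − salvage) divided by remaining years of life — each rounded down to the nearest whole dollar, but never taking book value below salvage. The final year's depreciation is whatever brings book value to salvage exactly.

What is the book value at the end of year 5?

Depreciable base = $63,051 − $1,900 = $61,151.
Year 1: DB = ⌊$63,051 × 150%/6⌋ = $15,762; SL = ⌊$61,151/6⌋ = $10,191 → take DB $15,762. Book value $47,289.
Year 2: DB = ⌊$47,289 × 150%/6⌋ = $11,822; SL = ⌊$45,389/5⌋ = $9,077 → take DB $11,822. Book value $35,467.
Year 3: DB = ⌊$35,467 × 150%/6⌋ = $8,866; SL = ⌊$33,567/4⌋ = $8,391 → take DB $8,866. Book value $26,601.
Year 4: DB = ⌊$26,601 × 150%/6⌋ = $6,650; SL = ⌊$24,701/3⌋ = $8,233 → take SL $8,233. Book value $18,368.
Year 5: DB = ⌊$18,368 × 150%/6⌋ = $4,592; SL = ⌊$16,468/2⌋ = $8,234 → take SL $8,234. Book value $10,134.

$10,134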